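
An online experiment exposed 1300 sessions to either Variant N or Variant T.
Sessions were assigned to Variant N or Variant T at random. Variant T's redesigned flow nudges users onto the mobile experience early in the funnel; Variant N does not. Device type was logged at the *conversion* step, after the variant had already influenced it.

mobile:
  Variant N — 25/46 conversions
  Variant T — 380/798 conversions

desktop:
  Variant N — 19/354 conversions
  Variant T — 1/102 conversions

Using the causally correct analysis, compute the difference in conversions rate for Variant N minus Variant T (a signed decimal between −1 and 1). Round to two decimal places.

Variant N is higher inside every device type stratum but Variant T is higher in aggregate. Whether to stratify depends on how device type relates to the variant.
Device type here is a post-treatment variable shaped by the variant; conditioning on it would introduce bias rather than remove it. The overall comparison is the causal one.
The causal difference is the pooled difference: 0.110 − 0.423 = -0.313.

-0.31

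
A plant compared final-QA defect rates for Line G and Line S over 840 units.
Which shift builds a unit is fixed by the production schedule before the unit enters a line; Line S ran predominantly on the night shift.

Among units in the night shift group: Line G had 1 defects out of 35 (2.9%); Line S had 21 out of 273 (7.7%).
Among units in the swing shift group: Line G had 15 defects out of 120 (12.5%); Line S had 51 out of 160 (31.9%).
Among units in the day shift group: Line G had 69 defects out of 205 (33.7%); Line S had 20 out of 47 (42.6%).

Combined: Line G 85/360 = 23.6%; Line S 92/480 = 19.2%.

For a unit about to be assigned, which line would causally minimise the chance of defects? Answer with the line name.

The imbalance in shift arose from how units were allocated, not from anything the line did; and shift independently affects the outcome. The pooled gap is confounded — condition on shift.
Within each level — night shift: 2.9% vs 7.7%; swing shift: 12.5% vs 31.9%; day shift: 33.7% vs 42.6% — Line G is lower every time.

Line G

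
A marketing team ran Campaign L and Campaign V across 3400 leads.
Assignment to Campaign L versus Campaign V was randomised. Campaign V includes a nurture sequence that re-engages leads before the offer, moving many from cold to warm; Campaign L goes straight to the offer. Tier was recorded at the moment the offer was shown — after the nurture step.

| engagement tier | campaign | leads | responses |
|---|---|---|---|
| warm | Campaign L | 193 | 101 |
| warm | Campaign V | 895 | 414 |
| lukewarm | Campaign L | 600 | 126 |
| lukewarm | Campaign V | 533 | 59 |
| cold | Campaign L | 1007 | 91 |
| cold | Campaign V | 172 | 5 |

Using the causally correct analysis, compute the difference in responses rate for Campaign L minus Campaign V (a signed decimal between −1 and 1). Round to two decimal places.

The stratified and pooled comparisons disagree (Campaign L wins within each engagement tier; Campaign V wins overall), so the answer turns on the causal role of engagement tier.
Engagement tier is downstream of the campaign. One should not condition on a consequence of treatment, so the overall rates are the right comparison.
The causal difference is the pooled difference: 0.177 − 0.299 = -0.122.

-0.12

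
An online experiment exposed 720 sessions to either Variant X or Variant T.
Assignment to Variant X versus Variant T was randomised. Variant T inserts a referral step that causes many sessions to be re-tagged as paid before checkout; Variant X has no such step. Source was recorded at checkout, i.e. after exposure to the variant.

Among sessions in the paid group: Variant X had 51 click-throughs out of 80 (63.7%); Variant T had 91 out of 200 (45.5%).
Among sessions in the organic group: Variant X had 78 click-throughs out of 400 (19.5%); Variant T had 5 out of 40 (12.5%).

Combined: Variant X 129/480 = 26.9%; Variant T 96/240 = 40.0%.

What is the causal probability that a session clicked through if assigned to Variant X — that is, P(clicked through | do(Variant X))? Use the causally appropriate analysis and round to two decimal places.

Variant X is higher inside every traffic source stratum but Variant T is higher in aggregate. Whether to stratify depends on how traffic source relates to the variant.
Traffic source is downstream of the variant. One should not condition on a consequence of treatment, so the overall rates are the right comparison.
So P(outcome | do(Variant X)) is just the pooled rate for Variant X: 129/480 = 0.269.

0.27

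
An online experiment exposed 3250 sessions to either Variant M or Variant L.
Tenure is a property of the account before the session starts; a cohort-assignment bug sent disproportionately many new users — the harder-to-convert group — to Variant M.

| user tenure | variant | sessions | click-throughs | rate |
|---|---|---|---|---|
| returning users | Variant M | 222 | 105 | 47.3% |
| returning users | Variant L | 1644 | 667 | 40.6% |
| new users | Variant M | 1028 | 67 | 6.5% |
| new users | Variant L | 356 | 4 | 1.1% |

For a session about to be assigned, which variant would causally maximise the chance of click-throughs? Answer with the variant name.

Variant M

Since user tenure is a pre-existing factor (not a product of the variant) and it affects the outcome on its own, it is a confounder. The stratified rates, not the pooled rate, identify the causal effect.
Within each level — returning users: 47.3% vs 40.6%; new users: 6.5% vs 1.1% — Variant M is higher every time.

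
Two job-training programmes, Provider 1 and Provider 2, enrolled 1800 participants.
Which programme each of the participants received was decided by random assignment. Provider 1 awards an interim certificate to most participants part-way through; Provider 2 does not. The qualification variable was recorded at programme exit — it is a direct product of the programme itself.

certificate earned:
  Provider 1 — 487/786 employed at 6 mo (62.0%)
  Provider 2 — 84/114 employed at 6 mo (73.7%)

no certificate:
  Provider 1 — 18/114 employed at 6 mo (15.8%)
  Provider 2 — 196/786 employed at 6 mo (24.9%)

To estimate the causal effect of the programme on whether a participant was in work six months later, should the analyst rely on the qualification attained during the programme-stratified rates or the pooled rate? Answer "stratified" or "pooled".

pooled

The qualification attained during the programme-specific comparison favours Provider 2 throughout, but the pooled figures favour Provider 1. The question is whether to condition on qualification attained during the programme.
Because the programme influences qualification attained during the programme, qualification attained during the programme is a post-treatment mediator, not a confounder. Stratifying on it would bias the estimate; the causal effect is the crude pooled difference.
Pooled: Provider 1 56.1% vs Provider 2 31.1%; Provider 1 is higher overall.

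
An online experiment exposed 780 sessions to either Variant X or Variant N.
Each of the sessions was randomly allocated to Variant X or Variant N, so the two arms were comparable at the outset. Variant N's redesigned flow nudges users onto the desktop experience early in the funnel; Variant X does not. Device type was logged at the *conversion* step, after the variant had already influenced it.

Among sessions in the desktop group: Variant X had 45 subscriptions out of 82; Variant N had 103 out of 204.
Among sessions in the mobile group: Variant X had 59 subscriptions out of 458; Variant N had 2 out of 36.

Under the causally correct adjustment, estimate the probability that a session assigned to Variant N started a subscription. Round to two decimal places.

0.44

The stratified and pooled comparisons disagree (Variant X wins within each device type; Variant N wins overall), so the answer turns on the causal role of device type.
Device type lies on the pathway variant → device type → outcome, so adjusting for it blocks the indirect effect. For the total causal effect of variant, use the unadjusted pooled rates.
So P(outcome | do(Variant N)) is just the pooled rate for Variant N: 105/240 = 0.438.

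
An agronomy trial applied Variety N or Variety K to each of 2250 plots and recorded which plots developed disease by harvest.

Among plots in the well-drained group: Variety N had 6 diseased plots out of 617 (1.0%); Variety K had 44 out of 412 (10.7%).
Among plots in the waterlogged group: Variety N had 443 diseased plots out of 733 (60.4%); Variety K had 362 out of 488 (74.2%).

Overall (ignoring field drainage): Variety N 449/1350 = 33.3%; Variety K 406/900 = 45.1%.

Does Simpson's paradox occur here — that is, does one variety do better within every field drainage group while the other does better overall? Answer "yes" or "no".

no

Within each field drainage level (well-drained 1.0% vs 10.7%; waterlogged 60.4% vs 74.2%), Variety N has the lower rate every time. Pooled: 33.3% vs 45.1% — Variety N has the lower rate overall. They agree.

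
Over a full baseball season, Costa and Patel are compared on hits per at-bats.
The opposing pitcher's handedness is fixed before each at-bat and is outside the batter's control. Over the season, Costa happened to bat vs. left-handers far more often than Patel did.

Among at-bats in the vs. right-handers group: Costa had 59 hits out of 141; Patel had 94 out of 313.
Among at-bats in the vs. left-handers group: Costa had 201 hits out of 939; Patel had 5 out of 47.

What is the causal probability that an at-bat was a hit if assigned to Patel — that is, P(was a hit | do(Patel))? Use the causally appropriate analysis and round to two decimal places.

Here pitcher handedness is a common cause — it drives both which player a case falls under and the outcome. The crude comparison mixes populations; the stratum-specific rates are the causally relevant ones.
Standardising Patel to the population pitcher handedness mix: 0.315·94/313 + 0.685·5/47 = 0.168.

0.17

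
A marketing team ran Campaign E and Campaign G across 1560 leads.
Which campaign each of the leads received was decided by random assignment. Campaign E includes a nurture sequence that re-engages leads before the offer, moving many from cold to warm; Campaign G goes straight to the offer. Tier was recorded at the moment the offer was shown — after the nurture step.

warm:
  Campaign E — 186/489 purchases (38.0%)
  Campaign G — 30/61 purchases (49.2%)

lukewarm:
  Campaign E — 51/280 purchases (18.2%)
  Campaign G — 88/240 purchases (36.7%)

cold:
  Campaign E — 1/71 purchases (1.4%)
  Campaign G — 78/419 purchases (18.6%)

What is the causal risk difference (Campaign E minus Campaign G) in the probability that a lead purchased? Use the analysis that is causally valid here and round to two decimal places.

+0.01

Engagement tier is recorded after the campaign and is itself shifted by it — it sits on the causal path from campaign to outcome. Conditioning on a mediator would strip out part of the effect we want; the pooled comparison gives the total causal effect.
The causal difference is the pooled difference: 0.283 − 0.272 = +0.011.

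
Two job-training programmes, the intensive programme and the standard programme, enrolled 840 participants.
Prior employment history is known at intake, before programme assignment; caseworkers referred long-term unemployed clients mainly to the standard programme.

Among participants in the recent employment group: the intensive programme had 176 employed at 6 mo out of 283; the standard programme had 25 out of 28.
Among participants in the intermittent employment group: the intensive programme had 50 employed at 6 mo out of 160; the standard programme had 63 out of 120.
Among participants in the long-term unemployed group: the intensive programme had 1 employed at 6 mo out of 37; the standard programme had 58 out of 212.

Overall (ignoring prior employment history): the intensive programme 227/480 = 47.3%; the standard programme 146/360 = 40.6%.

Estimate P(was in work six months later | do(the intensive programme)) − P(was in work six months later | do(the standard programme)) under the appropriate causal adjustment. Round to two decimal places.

-0.24

The prior employment history-specific comparison favours the standard programme throughout, but the pooled figures favour the intensive programme. The question is whether to condition on prior employment history.
The imbalance in prior employment history arose from how participants were allocated, not from anything the programme did; and prior employment history independently affects the outcome. The pooled gap is confounded — condition on prior employment history.
Adjusting over the population distribution of prior employment history: 0.370·(0.622−0.893) + 0.333·(0.312−0.525) + 0.296·(0.027−0.274) = -0.244.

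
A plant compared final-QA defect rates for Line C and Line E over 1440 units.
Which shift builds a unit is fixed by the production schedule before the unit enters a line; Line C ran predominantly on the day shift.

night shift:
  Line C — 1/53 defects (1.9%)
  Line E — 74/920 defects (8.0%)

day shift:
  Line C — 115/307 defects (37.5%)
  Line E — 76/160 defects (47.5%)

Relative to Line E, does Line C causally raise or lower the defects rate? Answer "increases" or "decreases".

The shift-specific comparison favours Line C throughout, but the pooled figures favour Line E. The question is whether to condition on shift.
Shift satisfies the back-door criterion: it is not a descendant of the line, and it blocks the spurious path from line to outcome. Adjusting for it (i.e., using the within-shift rates) gives the causal effect.
Within each level — night shift: 1.9% vs 8.0%; day shift: 37.5% vs 47.5% — Line C is lower every time.

decreases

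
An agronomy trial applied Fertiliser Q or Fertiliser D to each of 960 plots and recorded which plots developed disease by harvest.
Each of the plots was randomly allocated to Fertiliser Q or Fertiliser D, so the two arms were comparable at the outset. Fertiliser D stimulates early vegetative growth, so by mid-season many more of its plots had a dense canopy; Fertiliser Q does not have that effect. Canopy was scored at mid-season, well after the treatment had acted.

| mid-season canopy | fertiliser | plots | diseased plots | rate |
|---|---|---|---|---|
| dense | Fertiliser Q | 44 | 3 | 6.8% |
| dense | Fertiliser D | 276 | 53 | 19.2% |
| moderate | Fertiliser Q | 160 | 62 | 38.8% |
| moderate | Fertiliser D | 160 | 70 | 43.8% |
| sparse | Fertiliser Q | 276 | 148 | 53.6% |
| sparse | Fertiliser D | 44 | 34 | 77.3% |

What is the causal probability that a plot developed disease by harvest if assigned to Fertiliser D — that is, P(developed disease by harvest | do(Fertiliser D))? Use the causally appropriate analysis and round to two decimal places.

0.33

Fertiliser Q is lower inside every mid-season canopy stratum but Fertiliser D is lower in aggregate. Whether to stratify depends on how mid-season canopy relates to the fertiliser.
Mid-season canopy here is a post-treatment variable shaped by the fertiliser; conditioning on it would introduce bias rather than remove it. The overall comparison is the causal one.
So P(outcome | do(Fertiliser D)) is just the pooled rate for Fertiliser D: 157/480 = 0.327.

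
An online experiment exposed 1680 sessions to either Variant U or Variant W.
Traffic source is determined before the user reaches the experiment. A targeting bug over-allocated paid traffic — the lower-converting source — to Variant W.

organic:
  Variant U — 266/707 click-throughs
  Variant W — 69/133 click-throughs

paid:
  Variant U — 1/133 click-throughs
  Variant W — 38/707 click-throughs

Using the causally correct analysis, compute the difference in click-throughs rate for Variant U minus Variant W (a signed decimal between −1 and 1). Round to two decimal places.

-0.09

The stratified and pooled comparisons disagree (Variant W wins within each traffic source; Variant U wins overall), so the answer turns on the causal role of traffic source.
Here traffic source is a common cause — it drives both which variant a case falls under and the outcome. The crude comparison mixes populations; the stratum-specific rates are the causally relevant ones.
Adjusting over the population distribution of traffic source: 0.500·(0.376−0.519) + 0.500·(0.008−0.054) = -0.094.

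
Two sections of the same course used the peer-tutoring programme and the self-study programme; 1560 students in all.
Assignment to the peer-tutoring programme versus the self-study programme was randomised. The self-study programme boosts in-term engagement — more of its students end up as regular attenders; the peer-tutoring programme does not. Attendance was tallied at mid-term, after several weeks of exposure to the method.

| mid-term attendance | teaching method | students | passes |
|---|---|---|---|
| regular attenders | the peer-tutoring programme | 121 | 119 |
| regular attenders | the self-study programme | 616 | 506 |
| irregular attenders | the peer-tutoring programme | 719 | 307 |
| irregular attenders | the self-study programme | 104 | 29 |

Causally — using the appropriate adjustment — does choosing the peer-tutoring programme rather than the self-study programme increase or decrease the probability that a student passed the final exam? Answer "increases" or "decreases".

Mid-term attendance is recorded after the teaching method and is itself shifted by it — it sits on the causal path from teaching method to outcome. Conditioning on a mediator would strip out part of the effect we want; the pooled comparison gives the total causal effect.
Pooled: the peer-tutoring programme 50.7% vs the self-study programme 74.3%; the self-study programme is higher overall.

decreases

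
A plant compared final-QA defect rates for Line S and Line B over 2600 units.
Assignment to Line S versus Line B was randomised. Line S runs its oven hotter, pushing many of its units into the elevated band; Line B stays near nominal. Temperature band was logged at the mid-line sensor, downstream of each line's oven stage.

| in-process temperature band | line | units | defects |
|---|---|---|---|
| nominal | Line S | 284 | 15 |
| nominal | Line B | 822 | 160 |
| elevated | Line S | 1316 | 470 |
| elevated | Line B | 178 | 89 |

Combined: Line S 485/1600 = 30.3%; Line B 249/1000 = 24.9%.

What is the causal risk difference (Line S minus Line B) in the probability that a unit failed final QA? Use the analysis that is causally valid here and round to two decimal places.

+0.05

Because the line influences in-process temperature band, in-process temperature band is a post-treatment mediator, not a confounder. Stratifying on it would bias the estimate; the causal effect is the crude pooled difference.
The causal difference is the pooled difference: 0.303 − 0.249 = +0.054.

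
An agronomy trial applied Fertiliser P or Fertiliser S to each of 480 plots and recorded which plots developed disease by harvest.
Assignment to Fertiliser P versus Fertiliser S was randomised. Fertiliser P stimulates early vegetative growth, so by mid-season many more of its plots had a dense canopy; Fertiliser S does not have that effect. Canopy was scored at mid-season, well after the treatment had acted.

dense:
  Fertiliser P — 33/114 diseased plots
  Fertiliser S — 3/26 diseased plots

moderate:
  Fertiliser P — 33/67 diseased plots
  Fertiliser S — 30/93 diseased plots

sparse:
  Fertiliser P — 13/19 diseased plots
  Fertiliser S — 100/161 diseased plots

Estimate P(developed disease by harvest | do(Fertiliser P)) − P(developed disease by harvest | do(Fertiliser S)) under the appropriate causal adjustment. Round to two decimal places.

-0.08

The distribution of mid-season canopy is itself part of what the fertiliser does — it is an intermediate outcome. Holding it fixed would remove that part of the effect; the total effect is the pooled difference.
The causal difference is the pooled difference: 0.395 − 0.475 = -0.080.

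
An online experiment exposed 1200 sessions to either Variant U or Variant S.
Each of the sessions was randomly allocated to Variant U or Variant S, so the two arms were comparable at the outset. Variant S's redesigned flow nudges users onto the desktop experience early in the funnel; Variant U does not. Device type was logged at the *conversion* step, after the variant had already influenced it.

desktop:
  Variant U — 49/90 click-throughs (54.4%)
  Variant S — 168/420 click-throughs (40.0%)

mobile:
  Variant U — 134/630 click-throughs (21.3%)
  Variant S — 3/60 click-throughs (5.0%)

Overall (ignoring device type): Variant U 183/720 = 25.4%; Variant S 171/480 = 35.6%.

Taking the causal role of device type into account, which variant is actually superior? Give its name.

Variant S

The stratified and pooled comparisons disagree (Variant U wins within each device type; Variant S wins overall), so the answer turns on the causal role of device type.
Device type lies on the pathway variant → device type → outcome, so adjusting for it blocks the indirect effect. For the total causal effect of variant, use the unadjusted pooled rates.
Pooled: Variant U 25.4% vs Variant S 35.6%; Variant S is higher overall.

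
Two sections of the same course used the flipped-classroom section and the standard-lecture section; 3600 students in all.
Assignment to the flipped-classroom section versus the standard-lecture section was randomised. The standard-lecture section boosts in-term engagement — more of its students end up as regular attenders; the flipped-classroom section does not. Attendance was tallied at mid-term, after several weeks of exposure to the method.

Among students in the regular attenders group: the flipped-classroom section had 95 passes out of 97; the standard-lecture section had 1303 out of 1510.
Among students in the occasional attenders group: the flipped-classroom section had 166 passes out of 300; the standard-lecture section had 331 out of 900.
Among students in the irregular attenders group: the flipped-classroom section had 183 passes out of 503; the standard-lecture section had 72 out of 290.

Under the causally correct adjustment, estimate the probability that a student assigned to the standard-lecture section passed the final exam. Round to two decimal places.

0.63

The stratified and pooled comparisons disagree (the flipped-classroom section wins within each mid-term attendance; the standard-lecture section wins overall), so the answer turns on the causal role of mid-term attendance.
Stratifying would compare teaching methods among students the teaching methods themselves sorted into mid-term attendance groups — a form of selection on an intermediate. The unconditioned pooled rates give the total causal effect.
So P(outcome | do(the standard-lecture section)) is just the pooled rate for the standard-lecture section: 1706/2700 = 0.632.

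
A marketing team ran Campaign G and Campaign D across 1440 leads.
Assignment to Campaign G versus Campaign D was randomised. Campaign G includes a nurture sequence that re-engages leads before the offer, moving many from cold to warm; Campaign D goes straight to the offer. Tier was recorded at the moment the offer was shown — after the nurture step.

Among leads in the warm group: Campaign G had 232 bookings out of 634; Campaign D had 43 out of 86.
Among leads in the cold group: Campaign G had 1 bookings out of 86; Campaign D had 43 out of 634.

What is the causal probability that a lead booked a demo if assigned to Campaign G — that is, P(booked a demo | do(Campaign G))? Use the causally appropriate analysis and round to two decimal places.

0.32

Engagement tier lies on the pathway campaign → engagement tier → outcome, so adjusting for it blocks the indirect effect. For the total causal effect of campaign, use the unadjusted pooled rates.
So P(outcome | do(Campaign G)) is just the pooled rate for Campaign G: 233/720 = 0.324.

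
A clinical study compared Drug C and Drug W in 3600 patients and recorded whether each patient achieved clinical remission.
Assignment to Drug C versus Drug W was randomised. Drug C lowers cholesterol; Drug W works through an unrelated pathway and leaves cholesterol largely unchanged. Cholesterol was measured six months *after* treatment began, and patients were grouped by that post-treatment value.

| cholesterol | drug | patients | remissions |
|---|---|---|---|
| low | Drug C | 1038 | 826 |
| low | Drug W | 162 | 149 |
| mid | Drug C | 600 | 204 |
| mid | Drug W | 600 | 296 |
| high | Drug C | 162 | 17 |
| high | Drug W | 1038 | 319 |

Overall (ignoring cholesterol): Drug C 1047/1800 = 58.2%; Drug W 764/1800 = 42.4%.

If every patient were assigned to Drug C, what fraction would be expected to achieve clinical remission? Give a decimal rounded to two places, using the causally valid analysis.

The stratified and pooled comparisons disagree (Drug W wins within each cholesterol; Drug C wins overall), so the answer turns on the causal role of cholesterol.
The distribution of cholesterol is itself part of what the drug does — it is an intermediate outcome. Holding it fixed would remove that part of the effect; the total effect is the pooled difference.
So P(outcome | do(Drug C)) is just the pooled rate for Drug C: 1047/1800 = 0.582.

0.58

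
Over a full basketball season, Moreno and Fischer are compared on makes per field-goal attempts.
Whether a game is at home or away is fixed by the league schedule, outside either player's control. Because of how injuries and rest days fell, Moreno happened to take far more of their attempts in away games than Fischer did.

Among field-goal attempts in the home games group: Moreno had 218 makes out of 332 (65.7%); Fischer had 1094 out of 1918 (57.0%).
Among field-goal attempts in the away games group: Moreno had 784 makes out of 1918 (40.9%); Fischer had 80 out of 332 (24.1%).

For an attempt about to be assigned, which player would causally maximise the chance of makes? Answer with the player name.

Moreno is higher inside every game venue stratum but Fischer is higher in aggregate. Whether to stratify depends on how game venue relates to the player.
Nothing the player does changes game venue; the imbalance is an allocation artefact. With game venue also predicting the outcome, the pooled figure is confounded, and the within-stratum comparison is the causal one.
Within each level — home games: 65.7% vs 57.0%; away games: 40.9% vs 24.1% — Moreno is higher every time.

Moreno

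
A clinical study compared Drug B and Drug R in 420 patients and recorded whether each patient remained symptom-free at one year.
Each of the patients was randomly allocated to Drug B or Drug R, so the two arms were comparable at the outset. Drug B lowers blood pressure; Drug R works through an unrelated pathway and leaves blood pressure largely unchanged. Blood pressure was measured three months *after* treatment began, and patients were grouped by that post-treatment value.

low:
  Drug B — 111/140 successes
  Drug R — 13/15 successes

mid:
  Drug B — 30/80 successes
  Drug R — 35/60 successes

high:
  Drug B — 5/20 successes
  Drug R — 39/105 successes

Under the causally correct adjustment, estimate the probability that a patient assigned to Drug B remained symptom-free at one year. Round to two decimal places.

The stratified and pooled comparisons disagree (Drug R wins within each blood pressure; Drug B wins overall), so the answer turns on the causal role of blood pressure.
Because the drug influences blood pressure, blood pressure is a post-treatment mediator, not a confounder. Stratifying on it would bias the estimate; the causal effect is the crude pooled difference.
So P(outcome | do(Drug B)) is just the pooled rate for Drug B: 146/240 = 0.608.

0.61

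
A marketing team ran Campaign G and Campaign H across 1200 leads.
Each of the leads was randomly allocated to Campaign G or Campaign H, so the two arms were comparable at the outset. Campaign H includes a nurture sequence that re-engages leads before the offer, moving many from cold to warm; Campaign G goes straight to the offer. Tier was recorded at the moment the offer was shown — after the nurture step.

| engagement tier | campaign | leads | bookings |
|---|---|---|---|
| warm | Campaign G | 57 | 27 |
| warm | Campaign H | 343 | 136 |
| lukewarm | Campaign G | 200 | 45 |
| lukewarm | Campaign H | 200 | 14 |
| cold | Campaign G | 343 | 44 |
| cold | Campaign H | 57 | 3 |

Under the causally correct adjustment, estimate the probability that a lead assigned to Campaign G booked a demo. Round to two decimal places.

The distribution of engagement tier is itself part of what the campaign does — it is an intermediate outcome. Holding it fixed would remove that part of the effect; the total effect is the pooled difference.
So P(outcome | do(Campaign G)) is just the pooled rate for Campaign G: 116/600 = 0.193.

0.19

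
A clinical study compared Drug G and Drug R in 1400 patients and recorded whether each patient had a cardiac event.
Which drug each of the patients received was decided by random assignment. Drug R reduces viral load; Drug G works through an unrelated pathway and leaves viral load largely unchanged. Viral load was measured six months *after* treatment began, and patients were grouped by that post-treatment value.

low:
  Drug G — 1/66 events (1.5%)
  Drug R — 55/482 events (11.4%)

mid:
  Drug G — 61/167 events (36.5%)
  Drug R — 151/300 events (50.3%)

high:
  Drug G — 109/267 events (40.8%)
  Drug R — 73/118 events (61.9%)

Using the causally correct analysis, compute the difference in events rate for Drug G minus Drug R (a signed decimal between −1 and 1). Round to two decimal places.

+0.03

Drug G is lower inside every viral load stratum but Drug R is lower in aggregate. Whether to stratify depends on how viral load relates to the drug.
Viral load is downstream of the drug. One should not condition on a consequence of treatment, so the overall rates are the right comparison.
The causal difference is the pooled difference: 0.342 − 0.310 = +0.032.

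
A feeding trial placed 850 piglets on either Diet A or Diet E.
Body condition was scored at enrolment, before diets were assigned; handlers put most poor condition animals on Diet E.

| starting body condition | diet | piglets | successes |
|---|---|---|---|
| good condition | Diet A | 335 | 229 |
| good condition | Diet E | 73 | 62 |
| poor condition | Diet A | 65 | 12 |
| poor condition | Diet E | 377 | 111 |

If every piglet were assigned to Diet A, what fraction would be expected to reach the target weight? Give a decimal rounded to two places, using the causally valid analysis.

0.42

Starting body condition is set before the diet has any effect — it is not caused by the diet — and it independently drives the outcome. That makes it a confounder, so the causal comparison is within starting body condition levels.
Standardising Diet A to the population starting body condition mix: 0.480·229/335 + 0.520·12/65 = 0.424.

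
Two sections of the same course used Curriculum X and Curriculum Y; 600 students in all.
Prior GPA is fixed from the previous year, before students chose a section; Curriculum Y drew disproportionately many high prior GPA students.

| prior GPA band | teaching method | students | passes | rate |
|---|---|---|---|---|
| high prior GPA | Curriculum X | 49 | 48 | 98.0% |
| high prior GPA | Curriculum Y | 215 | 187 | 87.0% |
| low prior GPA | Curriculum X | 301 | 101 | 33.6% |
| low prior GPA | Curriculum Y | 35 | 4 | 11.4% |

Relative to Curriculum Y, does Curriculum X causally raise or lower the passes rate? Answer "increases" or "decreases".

Prior GPA band is set before the teaching method has any effect — it is not caused by the teaching method — and it independently drives the outcome. That makes it a confounder, so the causal comparison is within prior GPA band levels.
Within each level — high prior GPA: 98.0% vs 87.0%; low prior GPA: 33.6% vs 11.4% — Curriculum X is higher every time.

increases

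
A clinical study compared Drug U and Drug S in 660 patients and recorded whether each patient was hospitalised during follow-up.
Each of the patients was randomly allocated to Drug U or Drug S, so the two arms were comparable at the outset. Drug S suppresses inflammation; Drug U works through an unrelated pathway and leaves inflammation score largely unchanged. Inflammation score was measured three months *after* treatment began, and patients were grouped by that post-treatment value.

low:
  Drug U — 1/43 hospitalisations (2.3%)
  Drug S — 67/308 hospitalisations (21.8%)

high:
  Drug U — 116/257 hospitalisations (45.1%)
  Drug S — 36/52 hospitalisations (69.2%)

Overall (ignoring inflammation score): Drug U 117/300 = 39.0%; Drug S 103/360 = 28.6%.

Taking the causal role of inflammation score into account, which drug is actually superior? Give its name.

Drug U is lower inside every inflammation score stratum but Drug S is lower in aggregate. Whether to stratify depends on how inflammation score relates to the drug.
Because the drug influences inflammation score, inflammation score is a post-treatment mediator, not a confounder. Stratifying on it would bias the estimate; the causal effect is the crude pooled difference.
Pooled: Drug U 39.0% vs Drug S 28.6%; Drug S is lower overall.

Drug S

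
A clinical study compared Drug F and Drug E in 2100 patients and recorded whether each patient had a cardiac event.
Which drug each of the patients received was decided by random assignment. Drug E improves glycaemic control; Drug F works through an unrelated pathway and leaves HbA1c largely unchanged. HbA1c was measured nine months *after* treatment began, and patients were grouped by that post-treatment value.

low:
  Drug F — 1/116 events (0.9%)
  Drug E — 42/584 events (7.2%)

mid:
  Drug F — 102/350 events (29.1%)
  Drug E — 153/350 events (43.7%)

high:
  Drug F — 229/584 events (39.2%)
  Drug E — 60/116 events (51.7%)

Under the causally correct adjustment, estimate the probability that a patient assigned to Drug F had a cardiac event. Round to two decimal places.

HbA1c here is a post-treatment variable shaped by the drug; conditioning on it would introduce bias rather than remove it. The overall comparison is the causal one.
So P(outcome | do(Drug F)) is just the pooled rate for Drug F: 332/1050 = 0.316.

0.32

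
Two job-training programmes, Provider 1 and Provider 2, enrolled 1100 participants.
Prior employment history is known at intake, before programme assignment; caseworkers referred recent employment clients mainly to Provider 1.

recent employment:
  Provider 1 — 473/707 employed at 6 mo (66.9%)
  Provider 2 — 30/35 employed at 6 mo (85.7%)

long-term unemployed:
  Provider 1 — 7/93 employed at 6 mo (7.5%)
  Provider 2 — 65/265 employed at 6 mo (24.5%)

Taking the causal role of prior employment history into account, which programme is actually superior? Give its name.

Provider 2

The stratified and pooled comparisons disagree (Provider 2 wins within each prior employment history; Provider 1 wins overall), so the answer turns on the causal role of prior employment history.
Prior employment history satisfies the back-door criterion: it is not a descendant of the programme, and it blocks the spurious path from programme to outcome. Adjusting for it (i.e., using the within-prior employment history rates) gives the causal effect.
Within each level — recent employment: 66.9% vs 85.7%; long-term unemployed: 7.5% vs 24.5% — Provider 2 is higher every time.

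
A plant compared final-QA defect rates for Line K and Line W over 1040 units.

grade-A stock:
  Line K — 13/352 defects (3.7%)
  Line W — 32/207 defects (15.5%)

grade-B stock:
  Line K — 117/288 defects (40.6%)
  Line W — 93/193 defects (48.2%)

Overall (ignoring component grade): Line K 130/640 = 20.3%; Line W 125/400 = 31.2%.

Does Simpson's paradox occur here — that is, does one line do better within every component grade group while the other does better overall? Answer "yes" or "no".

Within each component grade level (grade-A stock 3.7% vs 15.5%; grade-B stock 40.6% vs 48.2%), Line K has the lower rate every time. Pooled: 20.3% vs 31.2% — Line K has the lower rate overall. They agree.

no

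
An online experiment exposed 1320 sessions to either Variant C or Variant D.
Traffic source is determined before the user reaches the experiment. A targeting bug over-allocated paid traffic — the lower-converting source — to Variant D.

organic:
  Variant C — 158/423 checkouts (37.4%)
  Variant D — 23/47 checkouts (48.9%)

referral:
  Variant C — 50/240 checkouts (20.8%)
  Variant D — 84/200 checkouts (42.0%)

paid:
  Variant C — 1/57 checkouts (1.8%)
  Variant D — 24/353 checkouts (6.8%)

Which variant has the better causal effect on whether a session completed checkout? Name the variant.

Traffic source satisfies the back-door criterion: it is not a descendant of the variant, and it blocks the spurious path from variant to outcome. Adjusting for it (i.e., using the within-traffic source rates) gives the causal effect.
Within each level — organic: 37.4% vs 48.9%; referral: 20.8% vs 42.0%; paid: 1.8% vs 6.8% — Variant D is higher every time.

Variant D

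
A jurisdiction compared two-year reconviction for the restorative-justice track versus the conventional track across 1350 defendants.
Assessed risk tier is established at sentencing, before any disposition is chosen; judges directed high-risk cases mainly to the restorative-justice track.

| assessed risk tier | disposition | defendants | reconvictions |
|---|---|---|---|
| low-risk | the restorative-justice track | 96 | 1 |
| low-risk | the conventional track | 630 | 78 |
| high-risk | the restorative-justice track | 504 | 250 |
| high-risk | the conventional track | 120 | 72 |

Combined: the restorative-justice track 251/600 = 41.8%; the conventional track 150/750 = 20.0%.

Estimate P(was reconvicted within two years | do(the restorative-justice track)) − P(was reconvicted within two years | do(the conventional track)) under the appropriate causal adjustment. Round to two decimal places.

Within every assessed risk tier level the restorative-justice track has the lower rate, yet pooled the conventional track does — Simpson's reversal.
Assessed risk tier satisfies the back-door criterion: it is not a descendant of the disposition, and it blocks the spurious path from disposition to outcome. Adjusting for it (i.e., using the within-assessed risk tier rates) gives the causal effect.
Adjusting over the population distribution of assessed risk tier: 0.538·(0.010−0.124) + 0.462·(0.496−0.600) = -0.109.

-0.11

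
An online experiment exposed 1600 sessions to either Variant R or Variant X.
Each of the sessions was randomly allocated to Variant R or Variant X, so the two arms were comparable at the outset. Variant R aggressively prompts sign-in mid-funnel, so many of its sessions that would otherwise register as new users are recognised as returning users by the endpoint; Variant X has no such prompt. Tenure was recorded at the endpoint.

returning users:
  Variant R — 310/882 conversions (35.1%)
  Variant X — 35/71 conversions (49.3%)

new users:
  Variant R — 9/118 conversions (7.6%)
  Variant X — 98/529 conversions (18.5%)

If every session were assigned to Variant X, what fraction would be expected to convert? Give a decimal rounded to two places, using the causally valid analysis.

0.22

Because the variant influences user tenure, user tenure is a post-treatment mediator, not a confounder. Stratifying on it would bias the estimate; the causal effect is the crude pooled difference.
So P(outcome | do(Variant X)) is just the pooled rate for Variant X: 133/600 = 0.222.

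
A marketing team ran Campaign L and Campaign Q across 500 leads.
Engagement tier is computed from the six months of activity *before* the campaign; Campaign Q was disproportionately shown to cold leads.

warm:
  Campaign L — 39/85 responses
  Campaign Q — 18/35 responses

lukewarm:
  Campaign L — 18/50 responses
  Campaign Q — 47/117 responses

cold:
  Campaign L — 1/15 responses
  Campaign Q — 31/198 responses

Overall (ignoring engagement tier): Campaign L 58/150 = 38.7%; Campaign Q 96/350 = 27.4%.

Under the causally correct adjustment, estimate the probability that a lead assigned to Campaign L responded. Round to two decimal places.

0.26

The stratified and pooled comparisons disagree (Campaign Q wins within each engagement tier; Campaign L wins overall), so the answer turns on the causal role of engagement tier.
Since engagement tier is a pre-existing factor (not a product of the campaign) and it affects the outcome on its own, it is a confounder. The stratified rates, not the pooled rate, identify the causal effect.
Standardising Campaign L to the population engagement tier mix: 0.240·39/85 + 0.334·18/50 + 0.426·1/15 = 0.259.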